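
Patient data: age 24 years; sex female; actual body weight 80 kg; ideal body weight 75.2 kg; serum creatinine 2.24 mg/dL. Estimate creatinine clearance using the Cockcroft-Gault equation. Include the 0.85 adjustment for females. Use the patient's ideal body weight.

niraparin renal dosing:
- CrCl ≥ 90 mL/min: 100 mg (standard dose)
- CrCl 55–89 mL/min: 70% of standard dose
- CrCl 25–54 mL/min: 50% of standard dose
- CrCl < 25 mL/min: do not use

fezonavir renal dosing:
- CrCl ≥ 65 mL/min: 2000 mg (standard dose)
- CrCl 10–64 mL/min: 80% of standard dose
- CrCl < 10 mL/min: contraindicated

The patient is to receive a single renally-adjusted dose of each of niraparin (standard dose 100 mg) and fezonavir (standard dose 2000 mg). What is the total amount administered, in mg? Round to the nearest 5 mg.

1650 mg

CrCl = (140 − 24) × 75.2 / (72 × 2.24) × 0.85 = 8723.2 / 161.28 × 0.85 ≈ 46.0 mL/min
CrCl ≈ 46 mL/min.
niraparin: 25–54 mL/min → 50% of 100 mg = 50 mg.
fezonavir: 10–64 mL/min → 80% of 2000 mg = 1600 mg.
Total = 50 + 1600 = 1650 mg.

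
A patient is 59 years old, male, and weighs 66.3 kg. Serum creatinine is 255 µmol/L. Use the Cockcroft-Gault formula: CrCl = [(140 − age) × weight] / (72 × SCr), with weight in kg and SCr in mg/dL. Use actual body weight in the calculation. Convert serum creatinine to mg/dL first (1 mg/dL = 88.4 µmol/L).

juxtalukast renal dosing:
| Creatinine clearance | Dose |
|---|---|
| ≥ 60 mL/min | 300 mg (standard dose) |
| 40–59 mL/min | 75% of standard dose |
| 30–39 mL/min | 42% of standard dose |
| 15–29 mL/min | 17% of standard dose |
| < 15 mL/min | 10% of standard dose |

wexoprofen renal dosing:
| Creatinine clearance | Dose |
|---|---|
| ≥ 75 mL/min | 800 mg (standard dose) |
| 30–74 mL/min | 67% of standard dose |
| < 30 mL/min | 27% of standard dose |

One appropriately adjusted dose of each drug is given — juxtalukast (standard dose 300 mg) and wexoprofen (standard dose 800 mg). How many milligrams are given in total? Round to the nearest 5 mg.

265 mg

SCr = 255 / 88.4 = 2.885 mg/dL
CrCl = (140 − 59) × 66.3 / (72 × 2.885) = 5370.3 / 207.72 ≈ 25.9 mL/min
CrCl ≈ 26 mL/min.
juxtalukast: 15–29 mL/min → 17% of 300 mg = 51 mg.
wexoprofen: < 30 mL/min → 27% of 800 mg = 216 mg.
Total = 51 + 216 = 267 mg.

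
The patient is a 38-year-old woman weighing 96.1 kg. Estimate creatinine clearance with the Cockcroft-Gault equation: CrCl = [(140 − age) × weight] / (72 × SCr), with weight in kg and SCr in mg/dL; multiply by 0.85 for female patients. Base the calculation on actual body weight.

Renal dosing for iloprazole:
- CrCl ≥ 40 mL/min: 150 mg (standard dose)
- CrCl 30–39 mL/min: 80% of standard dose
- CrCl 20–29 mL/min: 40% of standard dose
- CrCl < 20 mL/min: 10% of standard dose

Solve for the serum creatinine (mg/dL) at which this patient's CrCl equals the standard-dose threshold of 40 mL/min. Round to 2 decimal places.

Standard dose requires CrCl ≥ 40 mL/min.
Set (140 − 38) × 96.1 × 0.85 / (72 × SCr) = 40
SCr = (140 − 38) × 96.1 × 0.85 / (72 × 40) = 2.893 mg/dL

2.89 mg/dL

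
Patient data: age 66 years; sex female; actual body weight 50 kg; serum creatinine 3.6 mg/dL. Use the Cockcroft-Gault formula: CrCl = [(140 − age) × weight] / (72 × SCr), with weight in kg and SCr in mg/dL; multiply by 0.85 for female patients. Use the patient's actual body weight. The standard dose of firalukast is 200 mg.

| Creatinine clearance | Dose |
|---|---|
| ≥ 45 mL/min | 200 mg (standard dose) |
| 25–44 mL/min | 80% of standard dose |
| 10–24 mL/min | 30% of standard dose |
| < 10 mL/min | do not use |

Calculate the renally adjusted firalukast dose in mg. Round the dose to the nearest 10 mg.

60 mg

CrCl = (140 − 66) × 50 / (72 × 3.6) × 0.85 = 3700.0 / 259.20 × 0.85 ≈ 12.1 mL/min
CrCl ≈ 12 mL/min → bracket 10–24 mL/min.
30% of 200 mg = 60 mg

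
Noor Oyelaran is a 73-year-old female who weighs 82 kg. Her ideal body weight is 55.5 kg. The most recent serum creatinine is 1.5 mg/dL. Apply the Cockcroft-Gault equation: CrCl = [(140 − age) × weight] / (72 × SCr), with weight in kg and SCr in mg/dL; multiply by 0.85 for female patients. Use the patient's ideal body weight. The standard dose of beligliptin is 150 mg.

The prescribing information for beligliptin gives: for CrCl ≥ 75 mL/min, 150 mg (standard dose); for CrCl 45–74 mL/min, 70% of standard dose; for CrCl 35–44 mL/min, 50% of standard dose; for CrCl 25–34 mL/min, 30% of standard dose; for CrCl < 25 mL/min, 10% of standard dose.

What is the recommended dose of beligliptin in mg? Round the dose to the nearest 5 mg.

CrCl = (140 − 73) × 55.5 / (72 × 1.5) × 0.85 = 3718.5 / 108.00 × 0.85 ≈ 29.3 mL/min
CrCl ≈ 29 mL/min → bracket 25–34 mL/min.
30% of 150 mg = 45 mg

45 mg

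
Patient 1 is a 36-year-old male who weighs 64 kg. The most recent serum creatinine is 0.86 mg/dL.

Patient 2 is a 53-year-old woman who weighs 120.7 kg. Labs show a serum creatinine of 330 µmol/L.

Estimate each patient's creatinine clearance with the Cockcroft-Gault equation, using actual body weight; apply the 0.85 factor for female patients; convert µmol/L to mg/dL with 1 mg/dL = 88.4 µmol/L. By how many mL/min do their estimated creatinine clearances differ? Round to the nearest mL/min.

74 mL/min

Patient 1: CrCl = (140 − 36) × 64 / (72 × 0.86) = 6656.0 / 61.92 ≈ 107.5 mL/min
Patient 2: SCr = 330 / 88.4 = 3.733 mg/dL
Patient 2: CrCl = (140 − 53) × 120.7 / (72 × 3.733) × 0.85 = 10500.9 / 268.78 × 0.85 ≈ 33.2 mL/min
|107.5 − 33.2| = 74.3 mL/min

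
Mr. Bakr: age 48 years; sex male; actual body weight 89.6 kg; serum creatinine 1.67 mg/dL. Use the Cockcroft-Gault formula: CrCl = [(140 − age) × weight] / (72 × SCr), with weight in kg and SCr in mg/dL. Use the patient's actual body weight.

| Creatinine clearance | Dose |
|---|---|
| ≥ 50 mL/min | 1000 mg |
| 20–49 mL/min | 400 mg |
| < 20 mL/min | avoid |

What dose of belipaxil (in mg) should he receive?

1000 mg

CrCl = (140 − 48) × 89.6 / (72 × 1.67) = 8243.2 / 120.24 ≈ 68.6 mL/min
CrCl ≈ 69 mL/min → bracket ≥ 50 mL/min.
Dose for this bracket: 1000 mg.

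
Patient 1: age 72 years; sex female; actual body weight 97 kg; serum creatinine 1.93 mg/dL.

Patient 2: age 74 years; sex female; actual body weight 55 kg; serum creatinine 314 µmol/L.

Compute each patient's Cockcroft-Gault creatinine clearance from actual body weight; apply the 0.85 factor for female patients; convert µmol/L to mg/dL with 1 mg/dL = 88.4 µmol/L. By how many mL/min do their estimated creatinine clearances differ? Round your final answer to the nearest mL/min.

28 mL/min

Patient 1: CrCl = (140 − 72) × 97 / (72 × 1.93) × 0.85 = 6596.0 / 138.96 × 0.85 ≈ 40.3 mL/min
Patient 2: SCr = 314 / 88.4 = 3.552 mg/dL
Patient 2: CrCl = (140 − 74) × 55 / (72 × 3.552) × 0.85 = 3630.0 / 255.74 × 0.85 ≈ 12.1 mL/min
|40.3 − 12.1| = 28.2 mL/min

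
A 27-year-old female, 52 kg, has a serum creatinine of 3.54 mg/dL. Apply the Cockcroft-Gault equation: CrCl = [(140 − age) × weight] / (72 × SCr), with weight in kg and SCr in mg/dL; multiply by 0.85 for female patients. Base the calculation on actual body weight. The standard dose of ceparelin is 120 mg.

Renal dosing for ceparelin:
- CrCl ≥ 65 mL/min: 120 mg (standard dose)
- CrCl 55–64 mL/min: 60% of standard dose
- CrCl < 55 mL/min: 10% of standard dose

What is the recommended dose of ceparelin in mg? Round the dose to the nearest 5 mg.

10 mg

CrCl = (140 − 27) × 52 / (72 × 3.54) × 0.85 = 5876.0 / 254.88 × 0.85 ≈ 19.6 mL/min
CrCl ≈ 20 mL/min → bracket < 55 mL/min.
10% of 120 mg = 12 mg → 10 mg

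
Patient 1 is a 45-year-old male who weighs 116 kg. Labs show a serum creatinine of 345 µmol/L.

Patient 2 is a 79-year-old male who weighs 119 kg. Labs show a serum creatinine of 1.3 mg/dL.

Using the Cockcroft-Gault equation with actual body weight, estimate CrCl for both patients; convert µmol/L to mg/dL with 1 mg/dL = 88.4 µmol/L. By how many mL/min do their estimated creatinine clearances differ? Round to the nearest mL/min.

38 mL/min

Patient 1: SCr = 345 / 88.4 = 3.903 mg/dL
Patient 1: CrCl = (140 − 45) × 116 / (72 × 3.903) = 11020.0 / 281.02 ≈ 39.2 mL/min
Patient 2: CrCl = (140 − 79) × 119 / (72 × 1.3) = 7259.0 / 93.60 ≈ 77.6 mL/min
|39.2 − 77.6| = 38.4 mL/min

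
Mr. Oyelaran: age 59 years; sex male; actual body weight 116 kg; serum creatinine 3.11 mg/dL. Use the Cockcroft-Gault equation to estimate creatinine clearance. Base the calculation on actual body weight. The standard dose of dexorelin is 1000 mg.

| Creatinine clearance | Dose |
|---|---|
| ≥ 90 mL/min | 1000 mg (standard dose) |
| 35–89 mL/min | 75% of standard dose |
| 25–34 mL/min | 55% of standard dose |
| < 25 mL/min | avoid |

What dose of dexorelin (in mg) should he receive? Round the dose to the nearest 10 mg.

CrCl = (140 − 59) × 116 / (72 × 3.11) = 9396.0 / 223.92 ≈ 42.0 mL/min
CrCl ≈ 42 mL/min → bracket 35–89 mL/min.
75% of 1000 mg = 750 mg

750 mg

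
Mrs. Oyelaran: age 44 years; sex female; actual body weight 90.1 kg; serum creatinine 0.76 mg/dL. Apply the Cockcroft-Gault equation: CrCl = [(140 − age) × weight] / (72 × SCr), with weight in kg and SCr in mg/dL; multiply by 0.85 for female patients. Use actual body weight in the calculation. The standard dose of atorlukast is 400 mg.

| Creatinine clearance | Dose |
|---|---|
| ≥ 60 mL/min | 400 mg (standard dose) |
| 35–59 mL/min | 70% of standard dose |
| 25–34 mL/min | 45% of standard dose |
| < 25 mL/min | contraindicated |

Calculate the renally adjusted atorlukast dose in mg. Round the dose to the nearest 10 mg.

CrCl = (140 − 44) × 90.1 / (72 × 0.76) × 0.85 = 8649.6 / 54.72 × 0.85 ≈ 134.4 mL/min
CrCl ≈ 134 mL/min → bracket ≥ 60 mL/min.
100% of 400 mg = 400 mg

400 mg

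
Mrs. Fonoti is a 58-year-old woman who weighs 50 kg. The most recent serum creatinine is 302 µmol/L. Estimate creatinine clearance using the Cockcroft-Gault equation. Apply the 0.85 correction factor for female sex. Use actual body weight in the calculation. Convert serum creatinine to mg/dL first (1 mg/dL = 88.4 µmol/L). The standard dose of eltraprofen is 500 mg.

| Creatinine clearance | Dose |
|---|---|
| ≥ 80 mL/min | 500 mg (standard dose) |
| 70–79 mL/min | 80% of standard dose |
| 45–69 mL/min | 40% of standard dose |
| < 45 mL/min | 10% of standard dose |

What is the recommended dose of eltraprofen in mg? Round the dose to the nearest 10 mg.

50 mg

SCr = 302 / 88.4 = 3.416 mg/dL
CrCl = (140 − 58) × 50 / (72 × 3.416) × 0.85 = 4100.0 / 245.95 × 0.85 ≈ 14.2 mL/min
CrCl ≈ 14 mL/min → bracket < 45 mL/min.
10% of 500 mg = 50 mg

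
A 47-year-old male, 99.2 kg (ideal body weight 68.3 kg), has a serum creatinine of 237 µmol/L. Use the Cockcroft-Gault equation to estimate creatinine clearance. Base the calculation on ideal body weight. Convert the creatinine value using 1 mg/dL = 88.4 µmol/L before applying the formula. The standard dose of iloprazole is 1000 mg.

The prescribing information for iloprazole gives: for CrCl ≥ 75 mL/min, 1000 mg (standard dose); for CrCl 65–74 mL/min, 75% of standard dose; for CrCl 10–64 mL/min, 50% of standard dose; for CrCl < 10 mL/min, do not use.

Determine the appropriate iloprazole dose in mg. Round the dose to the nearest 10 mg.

SCr = 237 / 88.4 = 2.681 mg/dL
CrCl = (140 − 47) × 68.3 / (72 × 2.681) = 6351.9 / 193.03 ≈ 32.9 mL/min
CrCl ≈ 33 mL/min → bracket 10–64 mL/min.
50% of 1000 mg = 500 mg

500 mg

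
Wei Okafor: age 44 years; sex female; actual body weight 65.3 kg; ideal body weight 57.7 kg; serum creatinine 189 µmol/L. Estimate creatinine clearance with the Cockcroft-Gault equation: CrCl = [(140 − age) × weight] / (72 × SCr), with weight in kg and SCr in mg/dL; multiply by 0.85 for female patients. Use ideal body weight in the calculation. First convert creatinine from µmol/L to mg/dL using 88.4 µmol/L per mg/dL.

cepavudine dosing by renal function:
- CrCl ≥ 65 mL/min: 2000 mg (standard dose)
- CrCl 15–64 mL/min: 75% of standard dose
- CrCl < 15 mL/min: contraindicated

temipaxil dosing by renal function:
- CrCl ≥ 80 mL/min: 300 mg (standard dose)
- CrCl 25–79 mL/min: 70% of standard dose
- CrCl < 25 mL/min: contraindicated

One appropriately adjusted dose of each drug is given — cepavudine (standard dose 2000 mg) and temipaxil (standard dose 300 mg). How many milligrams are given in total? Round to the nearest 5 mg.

1710 mg

SCr = 189 / 88.4 = 2.138 mg/dL
CrCl = (140 − 44) × 57.7 / (72 × 2.138) × 0.85 = 5539.2 / 153.94 × 0.85 ≈ 30.6 mL/min
CrCl ≈ 31 mL/min.
cepavudine: 15–64 mL/min → 75% of 2000 mg = 1500 mg.
temipaxil: 25–79 mL/min → 70% of 300 mg = 210 mg.
Total = 1500 + 210 = 1710 mg.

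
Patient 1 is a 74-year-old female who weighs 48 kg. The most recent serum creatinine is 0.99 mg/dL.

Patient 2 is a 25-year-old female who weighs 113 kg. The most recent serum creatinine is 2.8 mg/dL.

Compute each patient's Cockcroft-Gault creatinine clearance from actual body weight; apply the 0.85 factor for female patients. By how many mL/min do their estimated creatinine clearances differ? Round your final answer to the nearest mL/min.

Patient 1: CrCl = (140 − 74) × 48 / (72 × 0.99) × 0.85 = 3168.0 / 71.28 × 0.85 ≈ 37.8 mL/min
Patient 2: CrCl = (140 − 25) × 113 / (72 × 2.8) × 0.85 = 12995.0 / 201.60 × 0.85 ≈ 54.8 mL/min
|37.8 − 54.8| = 17.0 mL/min

17 mL/min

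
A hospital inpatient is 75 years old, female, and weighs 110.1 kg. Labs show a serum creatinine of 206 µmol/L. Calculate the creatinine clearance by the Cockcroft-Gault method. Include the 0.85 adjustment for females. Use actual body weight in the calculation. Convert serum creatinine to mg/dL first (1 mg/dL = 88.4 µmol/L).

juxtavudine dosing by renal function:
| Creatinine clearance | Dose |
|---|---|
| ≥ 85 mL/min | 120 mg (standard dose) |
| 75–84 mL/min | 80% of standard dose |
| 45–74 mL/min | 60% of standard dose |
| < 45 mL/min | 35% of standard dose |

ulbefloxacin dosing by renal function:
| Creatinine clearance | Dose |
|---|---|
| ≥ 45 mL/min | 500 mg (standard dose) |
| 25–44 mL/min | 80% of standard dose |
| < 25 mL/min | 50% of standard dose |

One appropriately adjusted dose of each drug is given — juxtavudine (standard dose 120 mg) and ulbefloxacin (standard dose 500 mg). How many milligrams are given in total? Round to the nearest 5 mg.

440 mg

SCr = 206 / 88.4 = 2.33 mg/dL
CrCl = (140 − 75) × 110.1 / (72 × 2.33) × 0.85 = 7156.5 / 167.76 × 0.85 ≈ 36.3 mL/min
CrCl ≈ 36 mL/min.
juxtavudine: < 45 mL/min → 35% of 120 mg = 42 mg.
ulbefloxacin: 25–44 mL/min → 80% of 500 mg = 400 mg.
Total = 42 + 400 = 442 mg.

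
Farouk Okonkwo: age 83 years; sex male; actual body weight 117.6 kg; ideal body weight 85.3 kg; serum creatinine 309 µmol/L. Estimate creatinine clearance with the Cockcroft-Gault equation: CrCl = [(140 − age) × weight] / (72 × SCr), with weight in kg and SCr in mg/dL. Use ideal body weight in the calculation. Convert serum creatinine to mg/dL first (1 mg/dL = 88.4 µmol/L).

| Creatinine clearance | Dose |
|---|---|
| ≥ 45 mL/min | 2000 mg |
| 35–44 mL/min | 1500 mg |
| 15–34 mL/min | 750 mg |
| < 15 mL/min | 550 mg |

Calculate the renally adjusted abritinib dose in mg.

SCr = 309 / 88.4 = 3.495 mg/dL
CrCl = (140 − 83) × 85.3 / (72 × 3.495) = 4862.1 / 251.64 ≈ 19.3 mL/min
CrCl ≈ 19 mL/min → bracket 15–34 mL/min.
Dose for this bracket: 750 mg.

750 mg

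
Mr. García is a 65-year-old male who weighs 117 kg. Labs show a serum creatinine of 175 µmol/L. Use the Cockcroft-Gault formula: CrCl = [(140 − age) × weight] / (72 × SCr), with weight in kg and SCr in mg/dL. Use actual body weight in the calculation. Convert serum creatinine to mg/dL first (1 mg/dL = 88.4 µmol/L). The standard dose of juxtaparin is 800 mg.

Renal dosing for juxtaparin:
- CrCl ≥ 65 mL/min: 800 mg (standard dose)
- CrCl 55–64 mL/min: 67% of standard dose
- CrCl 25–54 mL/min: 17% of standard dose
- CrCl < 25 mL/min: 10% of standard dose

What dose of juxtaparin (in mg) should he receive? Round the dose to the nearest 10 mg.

SCr = 175 / 88.4 = 1.98 mg/dL
CrCl = (140 − 65) × 117 / (72 × 1.98) = 8775.0 / 142.56 ≈ 61.6 mL/min
CrCl ≈ 62 mL/min → bracket 55–64 mL/min.
67% of 800 mg = 536 mg → 540 mg

540 mg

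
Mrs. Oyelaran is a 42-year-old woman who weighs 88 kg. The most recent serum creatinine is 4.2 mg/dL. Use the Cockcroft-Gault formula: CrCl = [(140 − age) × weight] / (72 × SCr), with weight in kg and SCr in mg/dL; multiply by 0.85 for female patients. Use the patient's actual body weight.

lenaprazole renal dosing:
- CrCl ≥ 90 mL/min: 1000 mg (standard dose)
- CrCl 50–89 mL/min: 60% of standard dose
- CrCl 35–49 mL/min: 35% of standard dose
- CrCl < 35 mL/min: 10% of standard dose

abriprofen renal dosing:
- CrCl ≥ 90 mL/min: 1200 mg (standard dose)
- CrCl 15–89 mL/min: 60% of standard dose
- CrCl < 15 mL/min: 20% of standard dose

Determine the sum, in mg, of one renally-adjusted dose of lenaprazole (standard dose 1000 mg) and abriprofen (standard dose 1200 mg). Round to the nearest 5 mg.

CrCl = (140 − 42) × 88 / (72 × 4.2) × 0.85 = 8624.0 / 302.40 × 0.85 ≈ 24.2 mL/min
CrCl ≈ 24 mL/min.
lenaprazole: < 35 mL/min → 10% of 1000 mg = 100 mg.
abriprofen: 15–89 mL/min → 60% of 1200 mg = 720 mg.
Total = 100 + 720 = 820 mg.

820 mg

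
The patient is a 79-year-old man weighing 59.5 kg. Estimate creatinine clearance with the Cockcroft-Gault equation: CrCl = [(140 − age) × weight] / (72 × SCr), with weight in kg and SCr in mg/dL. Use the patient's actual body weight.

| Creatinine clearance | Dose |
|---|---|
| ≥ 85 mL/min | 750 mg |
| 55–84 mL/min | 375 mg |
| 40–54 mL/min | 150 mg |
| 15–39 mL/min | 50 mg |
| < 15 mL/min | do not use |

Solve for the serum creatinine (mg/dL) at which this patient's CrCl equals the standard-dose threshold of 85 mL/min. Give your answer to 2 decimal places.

0.59 mg/dL

Standard dose requires CrCl ≥ 85 mL/min.
Set (140 − 79) × 59.5 / (72 × SCr) = 85
SCr = (140 − 79) × 59.5 / (72 × 85) = 0.593 mg/dL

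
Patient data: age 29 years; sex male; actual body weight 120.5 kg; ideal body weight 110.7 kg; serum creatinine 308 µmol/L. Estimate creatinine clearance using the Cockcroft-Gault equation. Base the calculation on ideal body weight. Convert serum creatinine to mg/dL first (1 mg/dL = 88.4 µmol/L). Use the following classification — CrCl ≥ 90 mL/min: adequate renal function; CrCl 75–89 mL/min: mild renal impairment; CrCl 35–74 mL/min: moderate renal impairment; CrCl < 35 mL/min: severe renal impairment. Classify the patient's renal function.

moderate renal impairment

SCr = 308 / 88.4 = 3.484 mg/dL
CrCl = (140 − 29) × 110.7 / (72 × 3.484) = 12287.7 / 250.85 ≈ 49.0 mL/min
49 mL/min falls in the 'moderate renal impairment' range.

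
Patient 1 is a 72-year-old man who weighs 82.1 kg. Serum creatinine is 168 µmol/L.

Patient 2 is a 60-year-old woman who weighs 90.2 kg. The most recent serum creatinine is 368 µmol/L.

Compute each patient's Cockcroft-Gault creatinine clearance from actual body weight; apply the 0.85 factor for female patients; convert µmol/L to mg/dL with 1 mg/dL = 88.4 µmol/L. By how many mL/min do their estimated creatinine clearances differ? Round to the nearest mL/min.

Patient 1: SCr = 168 / 88.4 = 1.9 mg/dL
Patient 1: CrCl = (140 − 72) × 82.1 / (72 × 1.9) = 5582.8 / 136.80 ≈ 40.8 mL/min
Patient 2: SCr = 368 / 88.4 = 4.163 mg/dL
Patient 2: CrCl = (140 − 60) × 90.2 / (72 × 4.163) × 0.85 = 7216.0 / 299.74 × 0.85 ≈ 20.5 mL/min
|40.8 − 20.5| = 20.3 mL/min

20 mL/min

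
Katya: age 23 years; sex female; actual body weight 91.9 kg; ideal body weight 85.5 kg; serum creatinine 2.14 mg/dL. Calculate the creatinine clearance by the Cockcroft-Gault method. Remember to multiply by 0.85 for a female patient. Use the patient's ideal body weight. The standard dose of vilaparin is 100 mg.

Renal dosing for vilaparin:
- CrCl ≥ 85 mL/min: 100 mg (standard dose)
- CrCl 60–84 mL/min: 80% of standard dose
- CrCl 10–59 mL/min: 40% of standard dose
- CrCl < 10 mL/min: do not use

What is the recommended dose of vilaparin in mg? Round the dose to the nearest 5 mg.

CrCl = (140 − 23) × 85.5 / (72 × 2.14) × 0.85 = 10003.5 / 154.08 × 0.85 ≈ 55.2 mL/min
CrCl ≈ 55 mL/min → bracket 10–59 mL/min.
40% of 100 mg = 40 mg

40 mg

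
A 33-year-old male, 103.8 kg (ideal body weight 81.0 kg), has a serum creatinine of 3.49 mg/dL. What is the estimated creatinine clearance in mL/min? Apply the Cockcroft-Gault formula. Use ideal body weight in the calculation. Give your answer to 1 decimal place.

34.5 mL/min

CrCl = (140 − 33) × 81 / (72 × 3.49) = 8667.0 / 251.28 ≈ 34.5 mL/min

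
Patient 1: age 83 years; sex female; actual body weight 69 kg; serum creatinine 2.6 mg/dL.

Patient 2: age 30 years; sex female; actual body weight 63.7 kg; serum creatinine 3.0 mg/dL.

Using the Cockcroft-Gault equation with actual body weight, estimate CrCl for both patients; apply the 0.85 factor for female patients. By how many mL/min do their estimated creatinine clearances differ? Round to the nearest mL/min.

Patient 1: CrCl = (140 − 83) × 69 / (72 × 2.6) × 0.85 = 3933.0 / 187.20 × 0.85 ≈ 17.9 mL/min
Patient 2: CrCl = (140 − 30) × 63.7 / (72 × 3) × 0.85 = 7007.0 / 216.00 × 0.85 ≈ 27.6 mL/min
|17.9 − 27.6| = 9.7 mL/min

10 mL/min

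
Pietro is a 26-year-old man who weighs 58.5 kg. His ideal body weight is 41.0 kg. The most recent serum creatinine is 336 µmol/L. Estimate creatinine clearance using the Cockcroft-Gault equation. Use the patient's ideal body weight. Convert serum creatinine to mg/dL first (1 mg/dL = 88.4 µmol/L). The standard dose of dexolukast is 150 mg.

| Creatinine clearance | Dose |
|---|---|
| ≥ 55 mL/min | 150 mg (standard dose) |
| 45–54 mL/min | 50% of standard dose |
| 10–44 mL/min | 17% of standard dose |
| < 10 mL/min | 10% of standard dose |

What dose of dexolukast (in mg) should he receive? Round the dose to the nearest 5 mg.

SCr = 336 / 88.4 = 3.801 mg/dL
CrCl = (140 − 26) × 41 / (72 × 3.801) = 4674.0 / 273.67 ≈ 17.1 mL/min
CrCl ≈ 17 mL/min → bracket 10–44 mL/min.
17% of 150 mg = 25.5 mg → 25 mg

25 mg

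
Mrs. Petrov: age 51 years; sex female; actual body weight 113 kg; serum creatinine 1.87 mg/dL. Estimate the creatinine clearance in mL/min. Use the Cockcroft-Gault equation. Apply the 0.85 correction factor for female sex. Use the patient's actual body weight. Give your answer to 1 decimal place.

CrCl = (140 − 51) × 113 / (72 × 1.87) × 0.85 = 10057.0 / 134.64 × 0.85 ≈ 63.5 mL/min

63.5 mL/min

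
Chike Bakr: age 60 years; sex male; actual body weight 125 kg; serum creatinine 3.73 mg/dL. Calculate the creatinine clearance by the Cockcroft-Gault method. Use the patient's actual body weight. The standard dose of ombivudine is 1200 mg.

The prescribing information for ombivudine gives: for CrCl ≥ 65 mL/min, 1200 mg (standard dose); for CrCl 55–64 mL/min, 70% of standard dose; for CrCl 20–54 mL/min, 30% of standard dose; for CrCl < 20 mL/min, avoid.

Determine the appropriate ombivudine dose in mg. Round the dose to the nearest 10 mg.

360 mg

CrCl = (140 − 60) × 125 / (72 × 3.73) = 10000.0 / 268.56 ≈ 37.2 mL/min
CrCl ≈ 37 mL/min → bracket 20–54 mL/min.
30% of 1200 mg = 360 mg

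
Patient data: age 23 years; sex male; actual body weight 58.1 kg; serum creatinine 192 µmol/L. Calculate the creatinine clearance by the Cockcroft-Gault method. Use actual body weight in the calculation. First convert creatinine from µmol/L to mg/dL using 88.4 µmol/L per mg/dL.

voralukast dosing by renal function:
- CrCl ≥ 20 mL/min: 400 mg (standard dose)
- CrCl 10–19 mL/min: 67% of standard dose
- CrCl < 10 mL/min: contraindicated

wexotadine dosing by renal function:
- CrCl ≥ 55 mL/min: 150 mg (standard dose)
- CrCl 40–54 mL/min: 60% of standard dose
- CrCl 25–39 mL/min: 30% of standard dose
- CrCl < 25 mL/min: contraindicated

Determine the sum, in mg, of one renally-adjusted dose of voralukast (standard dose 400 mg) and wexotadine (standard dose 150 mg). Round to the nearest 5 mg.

490 mg

SCr = 192 / 88.4 = 2.172 mg/dL
CrCl = (140 − 23) × 58.1 / (72 × 2.172) = 6797.7 / 156.38 ≈ 43.5 mL/min
CrCl ≈ 43 mL/min.
voralukast: ≥ 20 mL/min → 100% of 400 mg = 400 mg.
wexotadine: 40–54 mL/min → 60% of 150 mg = 90 mg.
Total = 400 + 90 = 490 mg.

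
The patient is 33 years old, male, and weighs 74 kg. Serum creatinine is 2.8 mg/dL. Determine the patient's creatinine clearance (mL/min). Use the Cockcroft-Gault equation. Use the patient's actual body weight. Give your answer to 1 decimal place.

CrCl = (140 − 33) × 74 / (72 × 2.8) = 7918.0 / 201.60 ≈ 39.3 mL/min

39.3 mL/min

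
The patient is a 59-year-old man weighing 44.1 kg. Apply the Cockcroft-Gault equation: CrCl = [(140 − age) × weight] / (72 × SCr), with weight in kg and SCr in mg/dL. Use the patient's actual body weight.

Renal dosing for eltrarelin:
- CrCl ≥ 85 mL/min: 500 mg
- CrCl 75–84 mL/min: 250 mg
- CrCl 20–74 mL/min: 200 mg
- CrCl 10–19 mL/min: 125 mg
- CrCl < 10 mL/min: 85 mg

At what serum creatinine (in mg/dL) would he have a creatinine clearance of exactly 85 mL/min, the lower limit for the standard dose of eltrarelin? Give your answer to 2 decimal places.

0.58 mg/dL

Standard dose requires CrCl ≥ 85 mL/min.
Set (140 − 59) × 44.1 / (72 × SCr) = 85
SCr = (140 − 59) × 44.1 / (72 × 85) = 0.584 mg/dL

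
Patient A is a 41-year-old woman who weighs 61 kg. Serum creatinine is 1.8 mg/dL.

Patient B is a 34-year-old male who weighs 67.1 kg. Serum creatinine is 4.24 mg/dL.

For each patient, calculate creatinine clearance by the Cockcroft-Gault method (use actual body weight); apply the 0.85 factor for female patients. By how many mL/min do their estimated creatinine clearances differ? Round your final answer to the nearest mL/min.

Patient A: CrCl = (140 − 41) × 61 / (72 × 1.8) × 0.85 = 6039.0 / 129.60 × 0.85 ≈ 39.6 mL/min
Patient B: CrCl = (140 − 34) × 67.1 / (72 × 4.24) = 7112.6 / 305.28 ≈ 23.3 mL/min
|39.6 − 23.3| = 16.3 mL/min

16 mL/min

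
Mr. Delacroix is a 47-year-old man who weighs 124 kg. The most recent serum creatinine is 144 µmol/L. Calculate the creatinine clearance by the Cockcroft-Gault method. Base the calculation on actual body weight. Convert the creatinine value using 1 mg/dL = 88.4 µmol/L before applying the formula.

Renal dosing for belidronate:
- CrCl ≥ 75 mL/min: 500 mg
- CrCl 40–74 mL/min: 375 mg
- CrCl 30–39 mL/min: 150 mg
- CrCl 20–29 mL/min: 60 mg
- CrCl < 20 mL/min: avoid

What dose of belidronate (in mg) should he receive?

SCr = 144 / 88.4 = 1.629 mg/dL
CrCl = (140 − 47) × 124 / (72 × 1.629) = 11532.0 / 117.29 ≈ 98.3 mL/min
CrCl ≈ 98 mL/min → bracket ≥ 75 mL/min.
Dose for this bracket: 500 mg.

500 mg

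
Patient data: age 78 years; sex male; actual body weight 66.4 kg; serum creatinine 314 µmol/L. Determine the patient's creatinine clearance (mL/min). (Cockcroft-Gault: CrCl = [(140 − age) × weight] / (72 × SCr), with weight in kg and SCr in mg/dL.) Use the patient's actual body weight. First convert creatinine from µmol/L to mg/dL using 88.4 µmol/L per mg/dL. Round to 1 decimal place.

SCr = 314 / 88.4 = 3.552 mg/dL
CrCl = (140 − 78) × 66.4 / (72 × 3.552) = 4116.8 / 255.74 ≈ 16.1 mL/min

16.1 mL/min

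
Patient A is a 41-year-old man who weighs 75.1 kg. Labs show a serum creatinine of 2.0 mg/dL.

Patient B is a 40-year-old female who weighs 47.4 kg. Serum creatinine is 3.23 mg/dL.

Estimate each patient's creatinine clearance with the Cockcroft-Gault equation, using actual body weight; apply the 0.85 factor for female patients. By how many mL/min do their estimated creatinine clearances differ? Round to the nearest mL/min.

Patient A: CrCl = (140 − 41) × 75.1 / (72 × 2) = 7434.9 / 144.00 ≈ 51.6 mL/min
Patient B: CrCl = (140 − 40) × 47.4 / (72 × 3.23) × 0.85 = 4740.0 / 232.56 × 0.85 ≈ 17.3 mL/min
|51.6 − 17.3| = 34.3 mL/min

34 mL/min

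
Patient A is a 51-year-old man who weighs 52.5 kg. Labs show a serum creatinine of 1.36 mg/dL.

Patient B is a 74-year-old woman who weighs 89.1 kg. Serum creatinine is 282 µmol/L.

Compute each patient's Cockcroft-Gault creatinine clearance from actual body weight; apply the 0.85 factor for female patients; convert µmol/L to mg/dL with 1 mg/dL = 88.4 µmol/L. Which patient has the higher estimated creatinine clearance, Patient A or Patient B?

Patient A

Patient A: CrCl = (140 − 51) × 52.5 / (72 × 1.36) = 4672.5 / 97.92 ≈ 47.7 mL/min
Patient B: SCr = 282 / 88.4 = 3.19 mg/dL
Patient B: CrCl = (140 − 74) × 89.1 / (72 × 3.19) × 0.85 = 5880.6 / 229.68 × 0.85 ≈ 21.8 mL/min
47.7 vs 21.8 mL/min → Patient A is higher.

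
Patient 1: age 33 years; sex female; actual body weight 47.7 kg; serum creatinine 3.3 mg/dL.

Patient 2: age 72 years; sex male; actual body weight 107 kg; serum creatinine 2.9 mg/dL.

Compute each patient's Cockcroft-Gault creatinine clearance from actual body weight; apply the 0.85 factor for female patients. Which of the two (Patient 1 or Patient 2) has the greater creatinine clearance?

Patient 2

Patient 1: CrCl = (140 − 33) × 47.7 / (72 × 3.3) × 0.85 = 5103.9 / 237.60 × 0.85 ≈ 18.3 mL/min
Patient 2: CrCl = (140 − 72) × 107 / (72 × 2.9) = 7276.0 / 208.80 ≈ 34.8 mL/min
18.3 vs 34.8 mL/min → Patient 2 is higher.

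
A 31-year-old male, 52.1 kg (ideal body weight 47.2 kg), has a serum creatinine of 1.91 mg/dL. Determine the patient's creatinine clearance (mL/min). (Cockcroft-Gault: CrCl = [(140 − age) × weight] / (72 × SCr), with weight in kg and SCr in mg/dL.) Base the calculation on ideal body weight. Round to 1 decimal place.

CrCl = (140 − 31) × 47.2 / (72 × 1.91) = 5144.8 / 137.52 ≈ 37.4 mL/min

37.4 mL/min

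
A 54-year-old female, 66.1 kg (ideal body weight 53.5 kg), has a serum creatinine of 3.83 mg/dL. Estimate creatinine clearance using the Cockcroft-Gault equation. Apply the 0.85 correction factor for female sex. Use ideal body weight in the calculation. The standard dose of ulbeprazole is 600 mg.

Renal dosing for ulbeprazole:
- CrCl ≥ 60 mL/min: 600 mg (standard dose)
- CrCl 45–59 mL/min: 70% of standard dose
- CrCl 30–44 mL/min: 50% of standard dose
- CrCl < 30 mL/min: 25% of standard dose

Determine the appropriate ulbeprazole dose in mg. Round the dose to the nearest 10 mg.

CrCl = (140 − 54) × 53.5 / (72 × 3.83) × 0.85 = 4601.0 / 275.76 × 0.85 ≈ 14.2 mL/min
CrCl ≈ 14 mL/min → bracket < 30 mL/min.
25% of 600 mg = 150 mg

150 mg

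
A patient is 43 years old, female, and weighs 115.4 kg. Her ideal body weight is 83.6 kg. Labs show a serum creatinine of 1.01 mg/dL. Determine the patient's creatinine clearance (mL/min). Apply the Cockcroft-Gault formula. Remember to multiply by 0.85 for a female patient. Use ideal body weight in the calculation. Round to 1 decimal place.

CrCl = (140 − 43) × 83.6 / (72 × 1.01) × 0.85 = 8109.2 / 72.72 × 0.85 ≈ 94.8 mL/min

94.8 mL/min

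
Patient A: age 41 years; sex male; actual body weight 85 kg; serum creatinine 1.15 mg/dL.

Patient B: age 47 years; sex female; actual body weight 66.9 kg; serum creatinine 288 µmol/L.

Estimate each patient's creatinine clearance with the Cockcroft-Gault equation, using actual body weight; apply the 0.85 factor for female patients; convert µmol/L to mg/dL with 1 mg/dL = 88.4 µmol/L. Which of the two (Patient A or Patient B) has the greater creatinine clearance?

Patient A

Patient A: CrCl = (140 − 41) × 85 / (72 × 1.15) = 8415.0 / 82.80 ≈ 101.6 mL/min
Patient B: SCr = 288 / 88.4 = 3.258 mg/dL
Patient B: CrCl = (140 − 47) × 66.9 / (72 × 3.258) × 0.85 = 6221.7 / 234.58 × 0.85 ≈ 22.5 mL/min
101.6 vs 22.5 mL/min → Patient A is higher.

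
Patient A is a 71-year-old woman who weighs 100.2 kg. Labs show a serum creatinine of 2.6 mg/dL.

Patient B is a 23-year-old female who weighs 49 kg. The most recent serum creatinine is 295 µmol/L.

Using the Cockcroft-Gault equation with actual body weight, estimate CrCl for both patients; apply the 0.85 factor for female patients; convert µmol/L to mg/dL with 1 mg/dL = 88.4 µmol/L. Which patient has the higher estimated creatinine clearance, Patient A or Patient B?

Patient A

Patient A: CrCl = (140 − 71) × 100.2 / (72 × 2.6) × 0.85 = 6913.8 / 187.20 × 0.85 ≈ 31.4 mL/min
Patient B: SCr = 295 / 88.4 = 3.337 mg/dL
Patient B: CrCl = (140 − 23) × 49 / (72 × 3.337) × 0.85 = 5733.0 / 240.26 × 0.85 ≈ 20.3 mL/min
31.4 vs 20.3 mL/min → Patient A is higher.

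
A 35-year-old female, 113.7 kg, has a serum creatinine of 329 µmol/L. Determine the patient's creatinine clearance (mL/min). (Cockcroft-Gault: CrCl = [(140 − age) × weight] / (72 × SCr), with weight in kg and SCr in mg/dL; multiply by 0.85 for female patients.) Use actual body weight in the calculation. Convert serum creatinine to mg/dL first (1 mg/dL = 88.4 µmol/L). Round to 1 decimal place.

SCr = 329 / 88.4 = 3.722 mg/dL
CrCl = (140 − 35) × 113.7 / (72 × 3.722) × 0.85 = 11938.5 / 267.98 × 0.85 ≈ 37.9 mL/min

37.9 mL/min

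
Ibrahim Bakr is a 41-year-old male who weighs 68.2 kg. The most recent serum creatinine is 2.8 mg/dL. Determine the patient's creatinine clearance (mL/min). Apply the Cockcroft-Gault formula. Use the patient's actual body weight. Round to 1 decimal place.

CrCl = (140 − 41) × 68.2 / (72 × 2.8) = 6751.8 / 201.60 ≈ 33.5 mL/min

33.5 mL/min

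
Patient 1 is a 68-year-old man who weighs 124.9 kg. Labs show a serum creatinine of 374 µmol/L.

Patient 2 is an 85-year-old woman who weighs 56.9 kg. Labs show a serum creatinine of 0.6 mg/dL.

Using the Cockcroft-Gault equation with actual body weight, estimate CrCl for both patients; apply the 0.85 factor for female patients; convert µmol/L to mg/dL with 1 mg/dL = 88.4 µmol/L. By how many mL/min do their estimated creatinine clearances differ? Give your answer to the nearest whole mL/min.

32 mL/min

Patient 1: SCr = 374 / 88.4 = 4.231 mg/dL
Patient 1: CrCl = (140 − 68) × 124.9 / (72 × 4.231) = 8992.8 / 304.63 ≈ 29.5 mL/min
Patient 2: CrCl = (140 − 85) × 56.9 / (72 × 0.6) × 0.85 = 3129.5 / 43.20 × 0.85 ≈ 61.6 mL/min
|29.5 − 61.6| = 32.1 mL/min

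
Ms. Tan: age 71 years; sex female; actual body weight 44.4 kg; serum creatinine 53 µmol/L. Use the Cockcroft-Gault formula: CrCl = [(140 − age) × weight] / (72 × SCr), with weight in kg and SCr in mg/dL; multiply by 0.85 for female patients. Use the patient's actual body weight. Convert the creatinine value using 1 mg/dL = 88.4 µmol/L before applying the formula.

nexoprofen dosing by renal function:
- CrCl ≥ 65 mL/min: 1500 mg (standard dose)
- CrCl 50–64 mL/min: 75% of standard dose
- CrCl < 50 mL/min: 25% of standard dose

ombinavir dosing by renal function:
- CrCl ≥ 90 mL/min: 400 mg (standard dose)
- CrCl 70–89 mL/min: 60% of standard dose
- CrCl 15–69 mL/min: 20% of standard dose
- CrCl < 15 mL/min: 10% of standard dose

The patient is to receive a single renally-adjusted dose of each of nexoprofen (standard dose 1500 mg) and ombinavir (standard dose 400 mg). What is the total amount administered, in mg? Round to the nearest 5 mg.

SCr = 53 / 88.4 = 0.6 mg/dL
CrCl = (140 − 71) × 44.4 / (72 × 0.6) × 0.85 = 3063.6 / 43.20 × 0.85 ≈ 60.3 mL/min
CrCl ≈ 60 mL/min.
nexoprofen: 50–64 mL/min → 75% of 1500 mg = 1125 mg.
ombinavir: 15–69 mL/min → 20% of 400 mg = 80 mg.
Total = 1125 + 80 = 1205 mg.

1205 mg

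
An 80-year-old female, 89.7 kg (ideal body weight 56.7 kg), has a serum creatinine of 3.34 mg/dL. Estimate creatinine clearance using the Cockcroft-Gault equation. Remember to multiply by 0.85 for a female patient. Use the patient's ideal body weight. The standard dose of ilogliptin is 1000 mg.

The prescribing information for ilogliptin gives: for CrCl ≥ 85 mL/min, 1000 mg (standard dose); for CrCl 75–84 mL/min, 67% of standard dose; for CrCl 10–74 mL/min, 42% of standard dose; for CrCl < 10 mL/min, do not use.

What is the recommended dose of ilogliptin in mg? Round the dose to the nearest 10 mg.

420 mg

CrCl = (140 − 80) × 56.7 / (72 × 3.34) × 0.85 = 3402.0 / 240.48 × 0.85 ≈ 12.0 mL/min
CrCl ≈ 12 mL/min → bracket 10–74 mL/min.
42% of 1000 mg = 420 mg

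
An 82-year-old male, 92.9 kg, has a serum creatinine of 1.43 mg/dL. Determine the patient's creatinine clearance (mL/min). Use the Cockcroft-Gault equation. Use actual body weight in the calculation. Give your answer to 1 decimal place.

CrCl = (140 − 82) × 92.9 / (72 × 1.43) = 5388.2 / 102.96 ≈ 52.3 mL/min

52.3 mL/min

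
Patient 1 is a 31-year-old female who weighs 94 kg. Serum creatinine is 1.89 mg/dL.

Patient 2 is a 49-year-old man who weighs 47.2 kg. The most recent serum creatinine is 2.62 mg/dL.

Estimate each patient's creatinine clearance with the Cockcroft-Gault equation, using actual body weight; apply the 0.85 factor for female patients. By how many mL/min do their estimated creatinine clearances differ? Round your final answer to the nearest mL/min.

41 mL/min

Patient 1: CrCl = (140 − 31) × 94 / (72 × 1.89) × 0.85 = 10246.0 / 136.08 × 0.85 ≈ 64.0 mL/min
Patient 2: CrCl = (140 − 49) × 47.2 / (72 × 2.62) = 4295.2 / 188.64 ≈ 22.8 mL/min
|64.0 − 22.8| = 41.2 mL/min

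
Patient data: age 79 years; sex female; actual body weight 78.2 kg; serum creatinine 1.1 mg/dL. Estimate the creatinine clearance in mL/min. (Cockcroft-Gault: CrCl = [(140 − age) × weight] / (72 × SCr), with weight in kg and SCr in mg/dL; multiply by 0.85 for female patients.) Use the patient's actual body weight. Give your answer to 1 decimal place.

51.2 mL/min

CrCl = (140 − 79) × 78.2 / (72 × 1.1) × 0.85 = 4770.2 / 79.20 × 0.85 ≈ 51.2 mL/min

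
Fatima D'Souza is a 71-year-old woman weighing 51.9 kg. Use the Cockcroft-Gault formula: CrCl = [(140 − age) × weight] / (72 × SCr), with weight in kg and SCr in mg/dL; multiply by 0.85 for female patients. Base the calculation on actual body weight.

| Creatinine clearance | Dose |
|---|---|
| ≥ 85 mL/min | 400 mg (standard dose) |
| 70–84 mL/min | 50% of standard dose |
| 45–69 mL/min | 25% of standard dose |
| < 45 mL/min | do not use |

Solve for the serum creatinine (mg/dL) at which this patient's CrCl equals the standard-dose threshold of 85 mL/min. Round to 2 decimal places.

Standard dose requires CrCl ≥ 85 mL/min.
Set (140 − 71) × 51.9 × 0.85 / (72 × SCr) = 85
SCr = (140 − 71) × 51.9 × 0.85 / (72 × 85) = 0.497 mg/dL

0.50 mg/dL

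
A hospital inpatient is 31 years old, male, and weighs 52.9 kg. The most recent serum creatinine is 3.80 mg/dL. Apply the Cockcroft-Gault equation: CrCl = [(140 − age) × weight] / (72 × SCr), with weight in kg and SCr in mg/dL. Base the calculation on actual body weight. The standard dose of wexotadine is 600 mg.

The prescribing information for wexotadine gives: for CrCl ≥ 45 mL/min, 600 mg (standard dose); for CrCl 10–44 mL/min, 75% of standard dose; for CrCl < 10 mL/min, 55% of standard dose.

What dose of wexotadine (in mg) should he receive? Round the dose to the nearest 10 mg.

450 mg

CrCl = (140 − 31) × 52.9 / (72 × 3.8) = 5766.1 / 273.60 ≈ 21.1 mL/min
CrCl ≈ 21 mL/min → bracket 10–44 mL/min.
75% of 600 mg = 450 mg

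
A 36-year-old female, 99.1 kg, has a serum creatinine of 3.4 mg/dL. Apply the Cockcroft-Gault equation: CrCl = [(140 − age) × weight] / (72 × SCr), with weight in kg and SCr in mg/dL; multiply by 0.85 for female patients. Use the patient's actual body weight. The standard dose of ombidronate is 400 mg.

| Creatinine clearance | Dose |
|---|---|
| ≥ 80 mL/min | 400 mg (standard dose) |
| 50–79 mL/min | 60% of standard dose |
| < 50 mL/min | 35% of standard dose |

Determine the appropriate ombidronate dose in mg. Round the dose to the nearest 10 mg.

140 mg

CrCl = (140 − 36) × 99.1 / (72 × 3.4) × 0.85 = 10306.4 / 244.80 × 0.85 ≈ 35.8 mL/min
CrCl ≈ 36 mL/min → bracket < 50 mL/min.
35% of 400 mg = 140 mg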